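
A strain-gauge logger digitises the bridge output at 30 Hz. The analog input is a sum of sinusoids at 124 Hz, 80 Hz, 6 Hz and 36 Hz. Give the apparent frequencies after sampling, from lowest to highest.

4 Hz, 6 Hz, 10 Hz

fs/2 = 15 Hz.
124 Hz mod fs = 4 Hz.
4 Hz ≤ fs/2 = 15 Hz, appears at 4 Hz.
80 Hz mod fs = 20 Hz.
20 Hz > fs/2 = 15 Hz, folds to fs − 20 Hz = 10 Hz.
6 Hz ≤ fs/2 = 15 Hz, passes unchanged.
36 Hz mod fs = 6 Hz.
6 Hz ≤ fs/2 = 15 Hz, appears at 6 Hz.
Distinct values: {4 Hz, 6 Hz, 10 Hz}.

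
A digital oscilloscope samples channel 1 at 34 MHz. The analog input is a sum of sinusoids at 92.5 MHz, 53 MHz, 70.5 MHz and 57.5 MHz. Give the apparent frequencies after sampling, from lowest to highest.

2.5 MHz, 9.5 MHz, 10.5 MHz, 15 MHz

fs/2 = 17 MHz.
92.5 MHz mod fs = 24.5 MHz.
24.5 MHz > fs/2 = 17 MHz, folds to fs − 24.5 MHz = 9.5 MHz.
53 MHz mod fs = 19 MHz.
19 MHz > fs/2 = 17 MHz, folds to fs − 19 MHz = 15 MHz.
70.5 MHz mod fs = 2.5 MHz.
2.5 MHz ≤ fs/2 = 17 MHz, appears at 2.5 MHz.
57.5 MHz mod fs = 23.5 MHz.
23.5 MHz > fs/2 = 17 MHz, folds to fs − 23.5 MHz = 10.5 MHz.
Distinct values: {2.5 MHz, 9.5 MHz, 10.5 MHz, 15 MHz}.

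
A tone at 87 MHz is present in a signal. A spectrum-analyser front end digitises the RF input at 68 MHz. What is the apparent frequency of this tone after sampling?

87 MHz mod fs = 19 MHz.
19 MHz ≤ fs/2 = 34 MHz, appears at 19 MHz.

19 MHz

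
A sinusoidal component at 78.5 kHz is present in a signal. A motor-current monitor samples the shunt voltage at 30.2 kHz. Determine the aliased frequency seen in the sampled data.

78.5 kHz mod fs = 18.1 kHz.
18.1 kHz > fs/2 = 15.1 kHz, folds to fs − 18.1 kHz = 12.1 kHz.

12.1 kHz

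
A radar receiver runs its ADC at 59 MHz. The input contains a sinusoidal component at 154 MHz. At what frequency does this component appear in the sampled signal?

23 MHz

154 MHz mod fs = 36 MHz.
36 MHz > fs/2 = 29.5 MHz, folds to fs − 36 MHz = 23 MHz.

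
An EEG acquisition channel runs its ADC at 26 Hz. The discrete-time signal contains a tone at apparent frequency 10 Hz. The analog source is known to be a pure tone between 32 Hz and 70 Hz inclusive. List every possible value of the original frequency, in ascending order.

36 Hz, 42 Hz, 62 Hz, 68 Hz

Frequencies that alias to 10 Hz are k·fs ± 10 Hz for integer k ≥ 0.
k=0: 10 Hz.
k=1: 16 Hz, 36 Hz.
k=2: 42 Hz, 62 Hz.
k=3: 68 Hz, 88 Hz.
k=4: 94 Hz, 114 Hz.
Within [32 Hz, 70 Hz]: 36 Hz, 42 Hz, 62 Hz, 68 Hz.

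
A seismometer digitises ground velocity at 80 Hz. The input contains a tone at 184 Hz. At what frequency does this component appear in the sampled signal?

24 Hz

184 Hz mod fs = 24 Hz.
24 Hz ≤ fs/2 = 40 Hz, appears at 24 Hz.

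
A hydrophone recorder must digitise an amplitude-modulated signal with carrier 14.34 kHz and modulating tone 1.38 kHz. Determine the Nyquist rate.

AM sidebands sit at fc ± fm = 12.96 kHz and 15.72 kHz.
Highest-frequency component: 15.72 kHz.
Nyquist rate = 2 × 15.72 kHz = 31.44 kHz.

31.44 kHz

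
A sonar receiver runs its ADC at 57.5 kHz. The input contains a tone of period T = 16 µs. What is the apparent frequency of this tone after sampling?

T = 16 µs → f = 1/T = 62.5 kHz.
62.5 kHz mod fs = 5 kHz.
5 kHz ≤ fs/2 = 28.75 kHz, appears at 5 kHz.

5 kHz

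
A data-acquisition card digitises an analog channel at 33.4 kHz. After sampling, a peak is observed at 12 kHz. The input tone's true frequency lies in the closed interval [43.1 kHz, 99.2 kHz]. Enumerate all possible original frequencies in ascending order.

Frequencies that alias to 12 kHz are k·fs ± 12 kHz for integer k ≥ 0.
k=0: 12 kHz.
k=1: 21.4 kHz, 45.4 kHz.
k=2: 54.8 kHz, 78.8 kHz.
k=3: 88.2 kHz, 112.2 kHz.
k=4: 121.6 kHz, 145.6 kHz.
Within [43.1 kHz, 99.2 kHz]: 45.4 kHz, 54.8 kHz, 78.8 kHz, 88.2 kHz.

45.4 kHz, 54.8 kHz, 78.8 kHz, 88.2 kHz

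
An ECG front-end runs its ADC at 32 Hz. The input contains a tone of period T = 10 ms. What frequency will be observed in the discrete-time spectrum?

4 Hz

T = 10 ms → f = 1/T = 100 Hz.
100 Hz mod fs = 4 Hz.
4 Hz ≤ fs/2 = 16 Hz, appears at 4 Hz.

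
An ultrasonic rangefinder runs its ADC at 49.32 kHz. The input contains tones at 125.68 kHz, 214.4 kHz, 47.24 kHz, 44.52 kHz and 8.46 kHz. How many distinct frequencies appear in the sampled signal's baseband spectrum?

5

fs/2 = 24.66 kHz.
125.68 kHz mod fs = 27.04 kHz.
27.04 kHz > fs/2 = 24.66 kHz, folds to fs − 27.04 kHz = 22.28 kHz.
214.4 kHz mod fs = 17.12 kHz.
17.12 kHz ≤ fs/2 = 24.66 kHz, appears at 17.12 kHz.
47.24 kHz > fs/2 = 24.66 kHz, folds to fs − 47.24 kHz = 2.08 kHz.
44.52 kHz > fs/2 = 24.66 kHz, folds to fs − 44.52 kHz = 4.8 kHz.
8.46 kHz ≤ fs/2 = 24.66 kHz, passes unchanged.
Distinct values: {2.08 kHz, 4.8 kHz, 8.46 kHz, 17.12 kHz, 22.28 kHz} → 5.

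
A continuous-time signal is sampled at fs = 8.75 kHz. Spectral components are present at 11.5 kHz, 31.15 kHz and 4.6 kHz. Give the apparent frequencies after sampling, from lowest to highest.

fs/2 = 4.375 kHz.
11.5 kHz mod fs = 2.75 kHz.
2.75 kHz ≤ fs/2 = 4.375 kHz, appears at 2.75 kHz.
31.15 kHz mod fs = 4.9 kHz.
4.9 kHz > fs/2 = 4.375 kHz, folds to fs − 4.9 kHz = 3.85 kHz.
4.6 kHz > fs/2 = 4.375 kHz, folds to fs − 4.6 kHz = 4.15 kHz.
Distinct values: {2.75 kHz, 3.85 kHz, 4.15 kHz}.

2.75 kHz, 3.85 kHz, 4.15 kHz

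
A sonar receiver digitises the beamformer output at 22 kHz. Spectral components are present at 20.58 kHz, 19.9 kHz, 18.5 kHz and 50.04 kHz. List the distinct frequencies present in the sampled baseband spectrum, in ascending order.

1.42 kHz, 2.1 kHz, 3.5 kHz, 6.04 kHz

fs/2 = 11 kHz.
20.58 kHz > fs/2 = 11 kHz, folds to fs − 20.58 kHz = 1.42 kHz.
19.9 kHz > fs/2 = 11 kHz, folds to fs − 19.9 kHz = 2.1 kHz.
18.5 kHz > fs/2 = 11 kHz, folds to fs − 18.5 kHz = 3.5 kHz.
50.04 kHz mod fs = 6.04 kHz.
6.04 kHz ≤ fs/2 = 11 kHz, appears at 6.04 kHz.
Distinct values: {1.42 kHz, 2.1 kHz, 3.5 kHz, 6.04 kHz}.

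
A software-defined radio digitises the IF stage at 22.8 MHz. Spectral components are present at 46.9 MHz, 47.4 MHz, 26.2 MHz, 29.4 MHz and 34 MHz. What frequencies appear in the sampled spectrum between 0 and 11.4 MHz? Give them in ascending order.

1.3 MHz, 1.8 MHz, 3.4 MHz, 6.6 MHz, 11.2 MHz

fs/2 = 11.4 MHz.
46.9 MHz mod fs = 1.3 MHz.
1.3 MHz ≤ fs/2 = 11.4 MHz, appears at 1.3 MHz.
47.4 MHz mod fs = 1.8 MHz.
1.8 MHz ≤ fs/2 = 11.4 MHz, appears at 1.8 MHz.
26.2 MHz mod fs = 3.4 MHz.
3.4 MHz ≤ fs/2 = 11.4 MHz, appears at 3.4 MHz.
29.4 MHz mod fs = 6.6 MHz.
6.6 MHz ≤ fs/2 = 11.4 MHz, appears at 6.6 MHz.
34 MHz mod fs = 11.2 MHz.
11.2 MHz ≤ fs/2 = 11.4 MHz, appears at 11.2 MHz.
Distinct values: {1.3 MHz, 1.8 MHz, 3.4 MHz, 6.6 MHz, 11.2 MHz}.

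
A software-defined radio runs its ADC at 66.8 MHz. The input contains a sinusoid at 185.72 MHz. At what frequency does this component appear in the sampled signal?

185.72 MHz mod fs = 52.12 MHz.
52.12 MHz > fs/2 = 33.4 MHz, folds to fs − 52.12 MHz = 14.68 MHz.

14.68 MHz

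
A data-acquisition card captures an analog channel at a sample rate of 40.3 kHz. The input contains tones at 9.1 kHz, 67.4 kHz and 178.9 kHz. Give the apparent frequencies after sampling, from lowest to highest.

9.1 kHz, 13.2 kHz, 17.7 kHz

fs/2 = 20.15 kHz.
9.1 kHz ≤ fs/2 = 20.15 kHz, passes unchanged.
67.4 kHz mod fs = 27.1 kHz.
27.1 kHz > fs/2 = 20.15 kHz, folds to fs − 27.1 kHz = 13.2 kHz.
178.9 kHz mod fs = 17.7 kHz.
17.7 kHz ≤ fs/2 = 20.15 kHz, appears at 17.7 kHz.
Distinct values: {9.1 kHz, 13.2 kHz, 17.7 kHz}.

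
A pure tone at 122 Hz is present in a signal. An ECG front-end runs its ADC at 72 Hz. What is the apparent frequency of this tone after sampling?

22 Hz

122 Hz mod fs = 50 Hz.
50 Hz > fs/2 = 36 Hz, folds to fs − 50 Hz = 22 Hz.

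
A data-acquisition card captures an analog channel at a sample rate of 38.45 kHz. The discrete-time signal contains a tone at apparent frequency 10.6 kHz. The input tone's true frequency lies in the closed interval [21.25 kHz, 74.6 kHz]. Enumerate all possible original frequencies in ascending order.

Frequencies that alias to 10.6 kHz are k·fs ± 10.6 kHz for integer k ≥ 0.
k=0: 10.6 kHz.
k=1: 27.85 kHz, 49.05 kHz.
k=2: 66.3 kHz, 87.5 kHz.
k=3: 104.75 kHz, 125.95 kHz.
Within [21.25 kHz, 74.6 kHz]: 27.85 kHz, 49.05 kHz, 66.3 kHz.

27.85 kHz, 49.05 kHz, 66.3 kHz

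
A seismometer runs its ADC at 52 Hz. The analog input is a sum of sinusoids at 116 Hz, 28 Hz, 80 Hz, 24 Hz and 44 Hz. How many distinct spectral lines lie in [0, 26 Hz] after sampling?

3

fs/2 = 26 Hz.
116 Hz mod fs = 12 Hz.
12 Hz ≤ fs/2 = 26 Hz, appears at 12 Hz.
28 Hz > fs/2 = 26 Hz, folds to fs − 28 Hz = 24 Hz.
80 Hz mod fs = 28 Hz.
28 Hz > fs/2 = 26 Hz, folds to fs − 28 Hz = 24 Hz.
24 Hz ≤ fs/2 = 26 Hz, passes unchanged.
44 Hz > fs/2 = 26 Hz, folds to fs − 44 Hz = 8 Hz.
Distinct values: {8 Hz, 12 Hz, 24 Hz} → 3.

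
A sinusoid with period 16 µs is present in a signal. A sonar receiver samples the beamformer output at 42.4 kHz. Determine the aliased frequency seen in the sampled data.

T = 16 µs → f = 1/T = 62.5 kHz.
62.5 kHz mod fs = 20.1 kHz.
20.1 kHz ≤ fs/2 = 21.2 kHz, appears at 20.1 kHz.

20.1 kHz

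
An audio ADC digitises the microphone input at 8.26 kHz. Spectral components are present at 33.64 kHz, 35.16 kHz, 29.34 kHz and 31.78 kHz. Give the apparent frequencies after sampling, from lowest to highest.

fs/2 = 4.13 kHz.
33.64 kHz mod fs = 0.6 kHz.
0.6 kHz ≤ fs/2 = 4.13 kHz, appears at 0.6 kHz.
35.16 kHz mod fs = 2.12 kHz.
2.12 kHz ≤ fs/2 = 4.13 kHz, appears at 2.12 kHz.
29.34 kHz mod fs = 4.56 kHz.
4.56 kHz > fs/2 = 4.13 kHz, folds to fs − 4.56 kHz = 3.7 kHz.
31.78 kHz mod fs = 7 kHz.
7 kHz > fs/2 = 4.13 kHz, folds to fs − 7 kHz = 1.26 kHz.
Distinct values: {0.6 kHz, 1.26 kHz, 2.12 kHz, 3.7 kHz}.

0.6 kHz, 1.26 kHz, 2.12 kHz, 3.7 kHz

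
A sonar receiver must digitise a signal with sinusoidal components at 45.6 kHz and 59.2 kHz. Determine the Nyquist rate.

118.4 kHz

Highest-frequency component: 59.2 kHz.
Nyquist rate = 2 × 59.2 kHz = 118.4 kHz.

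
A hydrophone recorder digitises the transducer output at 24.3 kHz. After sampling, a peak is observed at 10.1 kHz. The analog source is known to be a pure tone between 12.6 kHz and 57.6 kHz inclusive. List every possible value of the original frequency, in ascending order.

Frequencies that alias to 10.1 kHz are k·fs ± 10.1 kHz for integer k ≥ 0.
k=0: 10.1 kHz.
k=1: 14.2 kHz, 34.4 kHz.
k=2: 38.5 kHz, 58.7 kHz.
k=3: 62.8 kHz, 83 kHz.
Within [12.6 kHz, 57.6 kHz]: 14.2 kHz, 34.4 kHz, 38.5 kHz.

14.2 kHz, 34.4 kHz, 38.5 kHz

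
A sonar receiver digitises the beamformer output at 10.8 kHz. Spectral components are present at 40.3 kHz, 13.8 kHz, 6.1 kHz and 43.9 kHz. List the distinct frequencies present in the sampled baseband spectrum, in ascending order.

0.7 kHz, 2.9 kHz, 3 kHz, 4.7 kHz

fs/2 = 5.4 kHz.
40.3 kHz mod fs = 7.9 kHz.
7.9 kHz > fs/2 = 5.4 kHz, folds to fs − 7.9 kHz = 2.9 kHz.
13.8 kHz mod fs = 3 kHz.
3 kHz ≤ fs/2 = 5.4 kHz, appears at 3 kHz.
6.1 kHz > fs/2 = 5.4 kHz, folds to fs − 6.1 kHz = 4.7 kHz.
43.9 kHz mod fs = 0.7 kHz.
0.7 kHz ≤ fs/2 = 5.4 kHz, appears at 0.7 kHz.
Distinct values: {0.7 kHz, 2.9 kHz, 3 kHz, 4.7 kHz}.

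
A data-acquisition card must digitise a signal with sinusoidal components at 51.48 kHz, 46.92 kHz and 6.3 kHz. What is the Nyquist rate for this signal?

Highest-frequency component: 51.48 kHz.
Nyquist rate = 2 × 51.48 kHz = 102.96 kHz.

102.96 kHz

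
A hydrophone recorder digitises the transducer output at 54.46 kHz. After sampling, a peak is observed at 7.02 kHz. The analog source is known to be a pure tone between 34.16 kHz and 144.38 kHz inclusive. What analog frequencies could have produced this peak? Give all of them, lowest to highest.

Frequencies that alias to 7.02 kHz are k·fs ± 7.02 kHz for integer k ≥ 0.
k=0: 7.02 kHz.
k=1: 47.44 kHz, 61.48 kHz.
k=2: 101.9 kHz, 115.94 kHz.
k=3: 156.36 kHz, 170.4 kHz.
Within [34.16 kHz, 144.38 kHz]: 47.44 kHz, 61.48 kHz, 101.9 kHz, 115.94 kHz.

47.44 kHz, 61.48 kHz, 101.9 kHz, 115.94 kHz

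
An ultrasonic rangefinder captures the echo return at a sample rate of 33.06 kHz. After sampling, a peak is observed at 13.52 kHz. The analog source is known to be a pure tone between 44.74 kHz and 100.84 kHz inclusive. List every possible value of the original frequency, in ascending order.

Frequencies that alias to 13.52 kHz are k·fs ± 13.52 kHz for integer k ≥ 0.
k=0: 13.52 kHz.
k=1: 19.54 kHz, 46.58 kHz.
k=2: 52.6 kHz, 79.64 kHz.
k=3: 85.66 kHz, 112.7 kHz.
k=4: 118.72 kHz, 145.76 kHz.
Within [44.74 kHz, 100.84 kHz]: 46.58 kHz, 52.6 kHz, 79.64 kHz, 85.66 kHz.

46.58 kHz, 52.6 kHz, 79.64 kHz, 85.66 kHz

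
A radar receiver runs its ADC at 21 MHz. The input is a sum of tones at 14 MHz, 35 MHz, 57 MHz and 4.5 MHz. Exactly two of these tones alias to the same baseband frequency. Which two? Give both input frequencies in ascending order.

14 MHz, 35 MHz

fs/2 = 10.5 MHz.
14 MHz > fs/2 = 10.5 MHz, folds to fs − 14 MHz = 7 MHz.
35 MHz mod fs = 14 MHz.
14 MHz > fs/2 = 10.5 MHz, folds to fs − 14 MHz = 7 MHz.
57 MHz mod fs = 15 MHz.
15 MHz > fs/2 = 10.5 MHz, folds to fs − 15 MHz = 6 MHz.
4.5 MHz ≤ fs/2 = 10.5 MHz, passes unchanged.
14 MHz and 35 MHz both map to 7 MHz.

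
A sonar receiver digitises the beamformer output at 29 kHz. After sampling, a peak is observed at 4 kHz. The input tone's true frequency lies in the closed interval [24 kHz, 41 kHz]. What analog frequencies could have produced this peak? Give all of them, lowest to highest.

Frequencies that alias to 4 kHz are k·fs ± 4 kHz for integer k ≥ 0.
k=0: 4 kHz.
k=1: 25 kHz, 33 kHz.
k=2: 54 kHz, 62 kHz.
Within [24 kHz, 41 kHz]: 25 kHz, 33 kHz.

25 kHz, 33 kHz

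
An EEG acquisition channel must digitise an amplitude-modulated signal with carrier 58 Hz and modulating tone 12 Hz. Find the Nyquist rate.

AM sidebands sit at fc ± fm = 46 Hz and 70 Hz.
Highest-frequency component: 70 Hz.
Nyquist rate = 2 × 70 Hz = 140 Hz.

140 Hz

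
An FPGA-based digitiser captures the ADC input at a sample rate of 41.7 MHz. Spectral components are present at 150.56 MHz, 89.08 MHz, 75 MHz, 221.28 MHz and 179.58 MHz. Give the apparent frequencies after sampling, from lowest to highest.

5.68 MHz, 8.4 MHz, 12.78 MHz, 16.24 MHz

fs/2 = 20.85 MHz.
150.56 MHz mod fs = 25.46 MHz.
25.46 MHz > fs/2 = 20.85 MHz, folds to fs − 25.46 MHz = 16.24 MHz.
89.08 MHz mod fs = 5.68 MHz.
5.68 MHz ≤ fs/2 = 20.85 MHz, appears at 5.68 MHz.
75 MHz mod fs = 33.3 MHz.
33.3 MHz > fs/2 = 20.85 MHz, folds to fs − 33.3 MHz = 8.4 MHz.
221.28 MHz mod fs = 12.78 MHz.
12.78 MHz ≤ fs/2 = 20.85 MHz, appears at 12.78 MHz.
179.58 MHz mod fs = 12.78 MHz.
12.78 MHz ≤ fs/2 = 20.85 MHz, appears at 12.78 MHz.
Distinct values: {5.68 MHz, 8.4 MHz, 12.78 MHz, 16.24 MHz}.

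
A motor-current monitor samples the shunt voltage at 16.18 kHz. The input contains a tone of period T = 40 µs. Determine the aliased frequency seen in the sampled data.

T = 40 µs → f = 1/T = 25 kHz.
25 kHz mod fs = 8.82 kHz.
8.82 kHz > fs/2 = 8.09 kHz, folds to fs − 8.82 kHz = 7.36 kHz.

7.36 kHz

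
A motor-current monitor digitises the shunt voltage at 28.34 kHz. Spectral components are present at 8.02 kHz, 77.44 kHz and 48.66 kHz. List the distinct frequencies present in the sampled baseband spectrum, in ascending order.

7.58 kHz, 8.02 kHz

fs/2 = 14.17 kHz.
8.02 kHz ≤ fs/2 = 14.17 kHz, passes unchanged.
77.44 kHz mod fs = 20.76 kHz.
20.76 kHz > fs/2 = 14.17 kHz, folds to fs − 20.76 kHz = 7.58 kHz.
48.66 kHz mod fs = 20.32 kHz.
20.32 kHz > fs/2 = 14.17 kHz, folds to fs − 20.32 kHz = 8.02 kHz.
Distinct values: {7.58 kHz, 8.02 kHz}.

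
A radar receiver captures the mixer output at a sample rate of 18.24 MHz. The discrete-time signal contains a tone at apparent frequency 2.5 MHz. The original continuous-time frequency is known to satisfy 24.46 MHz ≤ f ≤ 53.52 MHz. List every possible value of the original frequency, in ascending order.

33.98 MHz, 38.98 MHz, 52.22 MHz

Frequencies that alias to 2.5 MHz are k·fs ± 2.5 MHz for integer k ≥ 0.
k=0: 2.5 MHz.
k=1: 15.74 MHz, 20.74 MHz.
k=2: 33.98 MHz, 38.98 MHz.
k=3: 52.22 MHz, 57.22 MHz.
k=4: 70.46 MHz, 75.46 MHz.
Within [24.46 MHz, 53.52 MHz]: 33.98 MHz, 38.98 MHz, 52.22 MHz.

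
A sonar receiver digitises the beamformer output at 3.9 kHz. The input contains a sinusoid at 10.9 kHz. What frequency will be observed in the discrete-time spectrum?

10.9 kHz mod fs = 3.1 kHz.
3.1 kHz > fs/2 = 1.95 kHz, folds to fs − 3.1 kHz = 0.8 kHz.

0.8 kHz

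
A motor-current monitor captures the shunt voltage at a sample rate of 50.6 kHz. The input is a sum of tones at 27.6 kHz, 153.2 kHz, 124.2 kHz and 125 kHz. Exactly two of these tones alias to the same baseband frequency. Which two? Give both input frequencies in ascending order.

27.6 kHz, 124.2 kHz

fs/2 = 25.3 kHz.
27.6 kHz > fs/2 = 25.3 kHz, folds to fs − 27.6 kHz = 23 kHz.
153.2 kHz mod fs = 1.4 kHz.
1.4 kHz ≤ fs/2 = 25.3 kHz, appears at 1.4 kHz.
124.2 kHz mod fs = 23 kHz.
23 kHz ≤ fs/2 = 25.3 kHz, appears at 23 kHz.
125 kHz mod fs = 23.8 kHz.
23.8 kHz ≤ fs/2 = 25.3 kHz, appears at 23.8 kHz.
27.6 kHz and 124.2 kHz both map to 23 kHz.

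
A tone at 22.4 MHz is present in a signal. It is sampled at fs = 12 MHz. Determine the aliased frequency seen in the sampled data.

22.4 MHz mod fs = 10.4 MHz.
10.4 MHz > fs/2 = 6 MHz, folds to fs − 10.4 MHz = 1.6 MHz.

1.6 MHz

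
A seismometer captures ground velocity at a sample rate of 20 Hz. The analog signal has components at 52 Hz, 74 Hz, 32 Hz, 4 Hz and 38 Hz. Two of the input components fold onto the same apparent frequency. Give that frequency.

fs/2 = 10 Hz.
52 Hz mod fs = 12 Hz.
12 Hz > fs/2 = 10 Hz, folds to fs − 12 Hz = 8 Hz.
74 Hz mod fs = 14 Hz.
14 Hz > fs/2 = 10 Hz, folds to fs − 14 Hz = 6 Hz.
32 Hz mod fs = 12 Hz.
12 Hz > fs/2 = 10 Hz, folds to fs − 12 Hz = 8 Hz.
4 Hz ≤ fs/2 = 10 Hz, passes unchanged.
38 Hz mod fs = 18 Hz.
18 Hz > fs/2 = 10 Hz, folds to fs − 18 Hz = 2 Hz.
32 Hz and 52 Hz both map to 8 Hz.

8 Hz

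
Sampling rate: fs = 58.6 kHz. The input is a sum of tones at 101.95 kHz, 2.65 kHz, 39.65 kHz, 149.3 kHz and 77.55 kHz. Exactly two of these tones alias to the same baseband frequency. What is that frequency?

18.95 kHz

fs/2 = 29.3 kHz.
101.95 kHz mod fs = 43.35 kHz.
43.35 kHz > fs/2 = 29.3 kHz, folds to fs − 43.35 kHz = 15.25 kHz.
2.65 kHz ≤ fs/2 = 29.3 kHz, passes unchanged.
39.65 kHz > fs/2 = 29.3 kHz, folds to fs − 39.65 kHz = 18.95 kHz.
149.3 kHz mod fs = 32.1 kHz.
32.1 kHz > fs/2 = 29.3 kHz, folds to fs − 32.1 kHz = 26.5 kHz.
77.55 kHz mod fs = 18.95 kHz.
18.95 kHz ≤ fs/2 = 29.3 kHz, appears at 18.95 kHz.
39.65 kHz and 77.55 kHz both map to 18.95 kHz.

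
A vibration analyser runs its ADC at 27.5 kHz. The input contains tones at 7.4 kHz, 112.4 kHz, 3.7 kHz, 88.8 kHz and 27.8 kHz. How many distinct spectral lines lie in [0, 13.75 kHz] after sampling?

5

fs/2 = 13.75 kHz.
7.4 kHz ≤ fs/2 = 13.75 kHz, passes unchanged.
112.4 kHz mod fs = 2.4 kHz.
2.4 kHz ≤ fs/2 = 13.75 kHz, appears at 2.4 kHz.
3.7 kHz ≤ fs/2 = 13.75 kHz, passes unchanged.
88.8 kHz mod fs = 6.3 kHz.
6.3 kHz ≤ fs/2 = 13.75 kHz, appears at 6.3 kHz.
27.8 kHz mod fs = 0.3 kHz.
0.3 kHz ≤ fs/2 = 13.75 kHz, appears at 0.3 kHz.
Distinct values: {0.3 kHz, 2.4 kHz, 3.7 kHz, 6.3 kHz, 7.4 kHz} → 5.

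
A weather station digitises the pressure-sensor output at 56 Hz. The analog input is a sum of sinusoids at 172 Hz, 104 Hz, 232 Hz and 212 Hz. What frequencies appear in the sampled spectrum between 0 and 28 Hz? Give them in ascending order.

4 Hz, 8 Hz, 12 Hz

fs/2 = 28 Hz.
172 Hz mod fs = 4 Hz.
4 Hz ≤ fs/2 = 28 Hz, appears at 4 Hz.
104 Hz mod fs = 48 Hz.
48 Hz > fs/2 = 28 Hz, folds to fs − 48 Hz = 8 Hz.
232 Hz mod fs = 8 Hz.
8 Hz ≤ fs/2 = 28 Hz, appears at 8 Hz.
212 Hz mod fs = 44 Hz.
44 Hz > fs/2 = 28 Hz, folds to fs − 44 Hz = 12 Hz.
Distinct values: {4 Hz, 8 Hz, 12 Hz}.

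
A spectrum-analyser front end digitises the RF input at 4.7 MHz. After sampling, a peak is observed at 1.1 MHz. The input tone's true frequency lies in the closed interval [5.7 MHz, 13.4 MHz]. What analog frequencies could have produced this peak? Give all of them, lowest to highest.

5.8 MHz, 8.3 MHz, 10.5 MHz, 13 MHz

Frequencies that alias to 1.1 MHz are k·fs ± 1.1 MHz for integer k ≥ 0.
k=0: 1.1 MHz.
k=1: 3.6 MHz, 5.8 MHz.
k=2: 8.3 MHz, 10.5 MHz.
k=3: 13 MHz, 15.2 MHz.
k=4: 17.7 MHz, 19.9 MHz.
Within [5.7 MHz, 13.4 MHz]: 5.8 MHz, 8.3 MHz, 10.5 MHz, 13 MHz.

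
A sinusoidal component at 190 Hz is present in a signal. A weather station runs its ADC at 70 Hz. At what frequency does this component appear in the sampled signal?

20 Hz

190 Hz mod fs = 50 Hz.
50 Hz > fs/2 = 35 Hz, folds to fs − 50 Hz = 20 Hz.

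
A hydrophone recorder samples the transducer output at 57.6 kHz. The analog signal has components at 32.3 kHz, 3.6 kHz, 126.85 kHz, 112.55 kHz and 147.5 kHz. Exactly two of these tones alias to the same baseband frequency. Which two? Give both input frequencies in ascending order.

32.3 kHz, 147.5 kHz

fs/2 = 28.8 kHz.
32.3 kHz > fs/2 = 28.8 kHz, folds to fs − 32.3 kHz = 25.3 kHz.
3.6 kHz ≤ fs/2 = 28.8 kHz, passes unchanged.
126.85 kHz mod fs = 11.65 kHz.
11.65 kHz ≤ fs/2 = 28.8 kHz, appears at 11.65 kHz.
112.55 kHz mod fs = 54.95 kHz.
54.95 kHz > fs/2 = 28.8 kHz, folds to fs − 54.95 kHz = 2.65 kHz.
147.5 kHz mod fs = 32.3 kHz.
32.3 kHz > fs/2 = 28.8 kHz, folds to fs − 32.3 kHz = 25.3 kHz.
32.3 kHz and 147.5 kHz both map to 25.3 kHz.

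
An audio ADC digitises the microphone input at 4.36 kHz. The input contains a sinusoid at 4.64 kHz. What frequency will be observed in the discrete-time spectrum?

0.28 kHz

4.64 kHz mod fs = 0.28 kHz.
0.28 kHz ≤ fs/2 = 2.18 kHz, appears at 0.28 kHz.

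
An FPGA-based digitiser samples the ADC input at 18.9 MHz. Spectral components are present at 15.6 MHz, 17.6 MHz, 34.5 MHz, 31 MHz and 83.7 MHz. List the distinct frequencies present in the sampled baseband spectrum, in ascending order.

1.3 MHz, 3.3 MHz, 6.8 MHz, 8.1 MHz

fs/2 = 9.45 MHz.
15.6 MHz > fs/2 = 9.45 MHz, folds to fs − 15.6 MHz = 3.3 MHz.
17.6 MHz > fs/2 = 9.45 MHz, folds to fs − 17.6 MHz = 1.3 MHz.
34.5 MHz mod fs = 15.6 MHz.
15.6 MHz > fs/2 = 9.45 MHz, folds to fs − 15.6 MHz = 3.3 MHz.
31 MHz mod fs = 12.1 MHz.
12.1 MHz > fs/2 = 9.45 MHz, folds to fs − 12.1 MHz = 6.8 MHz.
83.7 MHz mod fs = 8.1 MHz.
8.1 MHz ≤ fs/2 = 9.45 MHz, appears at 8.1 MHz.
Distinct values: {1.3 MHz, 3.3 MHz, 6.8 MHz, 8.1 MHz}.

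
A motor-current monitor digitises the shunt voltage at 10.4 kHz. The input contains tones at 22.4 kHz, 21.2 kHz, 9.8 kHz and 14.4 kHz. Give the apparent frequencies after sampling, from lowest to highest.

fs/2 = 5.2 kHz.
22.4 kHz mod fs = 1.6 kHz.
1.6 kHz ≤ fs/2 = 5.2 kHz, appears at 1.6 kHz.
21.2 kHz mod fs = 0.4 kHz.
0.4 kHz ≤ fs/2 = 5.2 kHz, appears at 0.4 kHz.
9.8 kHz > fs/2 = 5.2 kHz, folds to fs − 9.8 kHz = 0.6 kHz.
14.4 kHz mod fs = 4 kHz.
4 kHz ≤ fs/2 = 5.2 kHz, appears at 4 kHz.
Distinct values: {0.4 kHz, 0.6 kHz, 1.6 kHz, 4 kHz}.

0.4 kHz, 0.6 kHz, 1.6 kHz, 4 kHz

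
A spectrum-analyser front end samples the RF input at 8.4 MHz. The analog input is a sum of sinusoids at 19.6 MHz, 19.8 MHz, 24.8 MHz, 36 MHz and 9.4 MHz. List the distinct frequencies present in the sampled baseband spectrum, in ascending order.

0.4 MHz, 1 MHz, 2.4 MHz, 2.8 MHz, 3 MHz

fs/2 = 4.2 MHz.
19.6 MHz mod fs = 2.8 MHz.
2.8 MHz ≤ fs/2 = 4.2 MHz, appears at 2.8 MHz.
19.8 MHz mod fs = 3 MHz.
3 MHz ≤ fs/2 = 4.2 MHz, appears at 3 MHz.
24.8 MHz mod fs = 8 MHz.
8 MHz > fs/2 = 4.2 MHz, folds to fs − 8 MHz = 0.4 MHz.
36 MHz mod fs = 2.4 MHz.
2.4 MHz ≤ fs/2 = 4.2 MHz, appears at 2.4 MHz.
9.4 MHz mod fs = 1 MHz.
1 MHz ≤ fs/2 = 4.2 MHz, appears at 1 MHz.
Distinct values: {0.4 MHz, 1 MHz, 2.4 MHz, 2.8 MHz, 3 MHz}.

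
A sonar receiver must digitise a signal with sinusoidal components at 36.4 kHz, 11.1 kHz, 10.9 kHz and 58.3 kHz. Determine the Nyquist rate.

116.6 kHz

Highest-frequency component: 58.3 kHz.
Nyquist rate = 2 × 58.3 kHz = 116.6 kHz.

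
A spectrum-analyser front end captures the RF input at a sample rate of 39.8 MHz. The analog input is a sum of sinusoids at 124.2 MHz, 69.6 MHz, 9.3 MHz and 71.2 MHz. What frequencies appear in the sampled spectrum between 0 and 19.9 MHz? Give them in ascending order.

fs/2 = 19.9 MHz.
124.2 MHz mod fs = 4.8 MHz.
4.8 MHz ≤ fs/2 = 19.9 MHz, appears at 4.8 MHz.
69.6 MHz mod fs = 29.8 MHz.
29.8 MHz > fs/2 = 19.9 MHz, folds to fs − 29.8 MHz = 10 MHz.
9.3 MHz ≤ fs/2 = 19.9 MHz, passes unchanged.
71.2 MHz mod fs = 31.4 MHz.
31.4 MHz > fs/2 = 19.9 MHz, folds to fs − 31.4 MHz = 8.4 MHz.
Distinct values: {4.8 MHz, 8.4 MHz, 9.3 MHz, 10 MHz}.

4.8 MHz, 8.4 MHz, 9.3 MHz, 10 MHz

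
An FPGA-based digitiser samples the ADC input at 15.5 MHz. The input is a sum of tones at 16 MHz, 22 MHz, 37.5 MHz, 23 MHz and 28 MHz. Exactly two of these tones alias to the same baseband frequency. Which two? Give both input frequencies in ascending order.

fs/2 = 7.75 MHz.
16 MHz mod fs = 0.5 MHz.
0.5 MHz ≤ fs/2 = 7.75 MHz, appears at 0.5 MHz.
22 MHz mod fs = 6.5 MHz.
6.5 MHz ≤ fs/2 = 7.75 MHz, appears at 6.5 MHz.
37.5 MHz mod fs = 6.5 MHz.
6.5 MHz ≤ fs/2 = 7.75 MHz, appears at 6.5 MHz.
23 MHz mod fs = 7.5 MHz.
7.5 MHz ≤ fs/2 = 7.75 MHz, appears at 7.5 MHz.
28 MHz mod fs = 12.5 MHz.
12.5 MHz > fs/2 = 7.75 MHz, folds to fs − 12.5 MHz = 3 MHz.
22 MHz and 37.5 MHz both map to 6.5 MHz.

22 MHz, 37.5 MHz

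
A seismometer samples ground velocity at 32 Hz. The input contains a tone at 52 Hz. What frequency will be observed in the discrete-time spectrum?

12 Hz

52 Hz mod fs = 20 Hz.
20 Hz > fs/2 = 16 Hz, folds to fs − 20 Hz = 12 Hz.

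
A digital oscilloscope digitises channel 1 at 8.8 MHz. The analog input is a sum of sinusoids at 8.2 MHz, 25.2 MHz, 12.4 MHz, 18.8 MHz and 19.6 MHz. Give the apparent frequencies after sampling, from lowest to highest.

fs/2 = 4.4 MHz.
8.2 MHz > fs/2 = 4.4 MHz, folds to fs − 8.2 MHz = 0.6 MHz.
25.2 MHz mod fs = 7.6 MHz.
7.6 MHz > fs/2 = 4.4 MHz, folds to fs − 7.6 MHz = 1.2 MHz.
12.4 MHz mod fs = 3.6 MHz.
3.6 MHz ≤ fs/2 = 4.4 MHz, appears at 3.6 MHz.
18.8 MHz mod fs = 1.2 MHz.
1.2 MHz ≤ fs/2 = 4.4 MHz, appears at 1.2 MHz.
19.6 MHz mod fs = 2 MHz.
2 MHz ≤ fs/2 = 4.4 MHz, appears at 2 MHz.
Distinct values: {0.6 MHz, 1.2 MHz, 2 MHz, 3.6 MHz}.

0.6 MHz, 1.2 MHz, 2 MHz, 3.6 MHz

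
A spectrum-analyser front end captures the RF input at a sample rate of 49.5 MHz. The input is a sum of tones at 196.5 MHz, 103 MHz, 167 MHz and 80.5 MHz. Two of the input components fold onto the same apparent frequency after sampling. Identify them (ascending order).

80.5 MHz, 167 MHz

fs/2 = 24.75 MHz.
196.5 MHz mod fs = 48 MHz.
48 MHz > fs/2 = 24.75 MHz, folds to fs − 48 MHz = 1.5 MHz.
103 MHz mod fs = 4 MHz.
4 MHz ≤ fs/2 = 24.75 MHz, appears at 4 MHz.
167 MHz mod fs = 18.5 MHz.
18.5 MHz ≤ fs/2 = 24.75 MHz, appears at 18.5 MHz.
80.5 MHz mod fs = 31 MHz.
31 MHz > fs/2 = 24.75 MHz, folds to fs − 31 MHz = 18.5 MHz.
80.5 MHz and 167 MHz both map to 18.5 MHz.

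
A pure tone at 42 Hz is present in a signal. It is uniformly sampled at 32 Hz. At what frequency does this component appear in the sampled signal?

42 Hz mod fs = 10 Hz.
10 Hz ≤ fs/2 = 16 Hz, appears at 10 Hz.

10 Hz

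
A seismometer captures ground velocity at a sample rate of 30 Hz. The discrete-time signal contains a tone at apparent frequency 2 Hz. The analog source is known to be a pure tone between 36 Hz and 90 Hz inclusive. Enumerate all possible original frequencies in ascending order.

Frequencies that alias to 2 Hz are k·fs ± 2 Hz for integer k ≥ 0.
k=0: 2 Hz.
k=1: 28 Hz, 32 Hz.
k=2: 58 Hz, 62 Hz.
k=3: 88 Hz, 92 Hz.
k=4: 118 Hz, 122 Hz.
Within [36 Hz, 90 Hz]: 58 Hz, 62 Hz, 88 Hz.

58 Hz, 62 Hz, 88 Hz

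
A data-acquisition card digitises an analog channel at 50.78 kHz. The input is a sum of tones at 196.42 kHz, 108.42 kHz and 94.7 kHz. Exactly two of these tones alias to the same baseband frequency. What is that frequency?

6.86 kHz

fs/2 = 25.39 kHz.
196.42 kHz mod fs = 44.08 kHz.
44.08 kHz > fs/2 = 25.39 kHz, folds to fs − 44.08 kHz = 6.7 kHz.
108.42 kHz mod fs = 6.86 kHz.
6.86 kHz ≤ fs/2 = 25.39 kHz, appears at 6.86 kHz.
94.7 kHz mod fs = 43.92 kHz.
43.92 kHz > fs/2 = 25.39 kHz, folds to fs − 43.92 kHz = 6.86 kHz.
94.7 kHz and 108.42 kHz both map to 6.86 kHz.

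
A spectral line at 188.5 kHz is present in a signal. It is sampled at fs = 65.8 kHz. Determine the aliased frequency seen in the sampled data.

188.5 kHz mod fs = 56.9 kHz.
56.9 kHz > fs/2 = 32.9 kHz, folds to fs − 56.9 kHz = 8.9 kHz.

8.9 kHz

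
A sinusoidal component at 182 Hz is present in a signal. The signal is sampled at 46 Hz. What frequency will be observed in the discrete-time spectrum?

2 Hz

182 Hz mod fs = 44 Hz.
44 Hz > fs/2 = 23 Hz, folds to fs − 44 Hz = 2 Hz.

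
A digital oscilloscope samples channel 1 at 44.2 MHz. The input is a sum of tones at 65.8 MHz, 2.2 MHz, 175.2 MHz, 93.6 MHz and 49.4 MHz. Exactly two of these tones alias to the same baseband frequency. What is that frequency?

fs/2 = 22.1 MHz.
65.8 MHz mod fs = 21.6 MHz.
21.6 MHz ≤ fs/2 = 22.1 MHz, appears at 21.6 MHz.
2.2 MHz ≤ fs/2 = 22.1 MHz, passes unchanged.
175.2 MHz mod fs = 42.6 MHz.
42.6 MHz > fs/2 = 22.1 MHz, folds to fs − 42.6 MHz = 1.6 MHz.
93.6 MHz mod fs = 5.2 MHz.
5.2 MHz ≤ fs/2 = 22.1 MHz, appears at 5.2 MHz.
49.4 MHz mod fs = 5.2 MHz.
5.2 MHz ≤ fs/2 = 22.1 MHz, appears at 5.2 MHz.
49.4 MHz and 93.6 MHz both map to 5.2 MHz.

5.2 MHz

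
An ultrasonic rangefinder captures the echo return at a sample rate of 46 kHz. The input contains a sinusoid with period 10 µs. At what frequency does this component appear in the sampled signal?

8 kHz

T = 10 µs → f = 1/T = 100 kHz.
100 kHz mod fs = 8 kHz.
8 kHz ≤ fs/2 = 23 kHz, appears at 8 kHz.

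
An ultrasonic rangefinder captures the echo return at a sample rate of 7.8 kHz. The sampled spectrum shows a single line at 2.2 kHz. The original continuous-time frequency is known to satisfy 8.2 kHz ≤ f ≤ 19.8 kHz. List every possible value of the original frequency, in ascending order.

Frequencies that alias to 2.2 kHz are k·fs ± 2.2 kHz for integer k ≥ 0.
k=0: 2.2 kHz.
k=1: 5.6 kHz, 10 kHz.
k=2: 13.4 kHz, 17.8 kHz.
k=3: 21.2 kHz, 25.6 kHz.
Within [8.2 kHz, 19.8 kHz]: 10 kHz, 13.4 kHz, 17.8 kHz.

10 kHz, 13.4 kHz, 17.8 kHz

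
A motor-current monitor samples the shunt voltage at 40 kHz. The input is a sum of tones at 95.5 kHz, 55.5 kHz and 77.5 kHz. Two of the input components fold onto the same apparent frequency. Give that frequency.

fs/2 = 20 kHz.
95.5 kHz mod fs = 15.5 kHz.
15.5 kHz ≤ fs/2 = 20 kHz, appears at 15.5 kHz.
55.5 kHz mod fs = 15.5 kHz.
15.5 kHz ≤ fs/2 = 20 kHz, appears at 15.5 kHz.
77.5 kHz mod fs = 37.5 kHz.
37.5 kHz > fs/2 = 20 kHz, folds to fs − 37.5 kHz = 2.5 kHz.
55.5 kHz and 95.5 kHz both map to 15.5 kHz.

15.5 kHz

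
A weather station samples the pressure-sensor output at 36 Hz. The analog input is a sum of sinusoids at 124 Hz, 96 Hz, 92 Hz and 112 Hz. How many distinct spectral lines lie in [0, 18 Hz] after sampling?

fs/2 = 18 Hz.
124 Hz mod fs = 16 Hz.
16 Hz ≤ fs/2 = 18 Hz, appears at 16 Hz.
96 Hz mod fs = 24 Hz.
24 Hz > fs/2 = 18 Hz, folds to fs − 24 Hz = 12 Hz.
92 Hz mod fs = 20 Hz.
20 Hz > fs/2 = 18 Hz, folds to fs − 20 Hz = 16 Hz.
112 Hz mod fs = 4 Hz.
4 Hz ≤ fs/2 = 18 Hz, appears at 4 Hz.
Distinct values: {4 Hz, 12 Hz, 16 Hz} → 3.

3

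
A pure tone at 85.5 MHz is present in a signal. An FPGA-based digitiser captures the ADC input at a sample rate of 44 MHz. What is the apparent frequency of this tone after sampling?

2.5 MHz

85.5 MHz mod fs = 41.5 MHz.
41.5 MHz > fs/2 = 22 MHz, folds to fs − 41.5 MHz = 2.5 MHz.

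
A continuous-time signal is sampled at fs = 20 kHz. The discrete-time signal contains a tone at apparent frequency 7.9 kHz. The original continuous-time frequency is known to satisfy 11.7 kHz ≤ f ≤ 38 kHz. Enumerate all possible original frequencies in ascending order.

Frequencies that alias to 7.9 kHz are k·fs ± 7.9 kHz for integer k ≥ 0.
k=0: 7.9 kHz.
k=1: 12.1 kHz, 27.9 kHz.
k=2: 32.1 kHz, 47.9 kHz.
k=3: 52.1 kHz, 67.9 kHz.
Within [11.7 kHz, 38 kHz]: 12.1 kHz, 27.9 kHz, 32.1 kHz.

12.1 kHz, 27.9 kHz, 32.1 kHz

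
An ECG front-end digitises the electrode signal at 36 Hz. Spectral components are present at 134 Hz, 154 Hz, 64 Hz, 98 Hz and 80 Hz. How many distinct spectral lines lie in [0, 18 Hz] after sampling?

fs/2 = 18 Hz.
134 Hz mod fs = 26 Hz.
26 Hz > fs/2 = 18 Hz, folds to fs − 26 Hz = 10 Hz.
154 Hz mod fs = 10 Hz.
10 Hz ≤ fs/2 = 18 Hz, appears at 10 Hz.
64 Hz mod fs = 28 Hz.
28 Hz > fs/2 = 18 Hz, folds to fs − 28 Hz = 8 Hz.
98 Hz mod fs = 26 Hz.
26 Hz > fs/2 = 18 Hz, folds to fs − 26 Hz = 10 Hz.
80 Hz mod fs = 8 Hz.
8 Hz ≤ fs/2 = 18 Hz, appears at 8 Hz.
Distinct values: {8 Hz, 10 Hz} → 2.

2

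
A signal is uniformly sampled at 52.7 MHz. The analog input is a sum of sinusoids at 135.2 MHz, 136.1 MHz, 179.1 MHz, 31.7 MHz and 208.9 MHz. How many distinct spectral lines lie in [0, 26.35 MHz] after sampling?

fs/2 = 26.35 MHz.
135.2 MHz mod fs = 29.8 MHz.
29.8 MHz > fs/2 = 26.35 MHz, folds to fs − 29.8 MHz = 22.9 MHz.
136.1 MHz mod fs = 30.7 MHz.
30.7 MHz > fs/2 = 26.35 MHz, folds to fs − 30.7 MHz = 22 MHz.
179.1 MHz mod fs = 21 MHz.
21 MHz ≤ fs/2 = 26.35 MHz, appears at 21 MHz.
31.7 MHz > fs/2 = 26.35 MHz, folds to fs − 31.7 MHz = 21 MHz.
208.9 MHz mod fs = 50.8 MHz.
50.8 MHz > fs/2 = 26.35 MHz, folds to fs − 50.8 MHz = 1.9 MHz.
Distinct values: {1.9 MHz, 21 MHz, 22 MHz, 22.9 MHz} → 4.

4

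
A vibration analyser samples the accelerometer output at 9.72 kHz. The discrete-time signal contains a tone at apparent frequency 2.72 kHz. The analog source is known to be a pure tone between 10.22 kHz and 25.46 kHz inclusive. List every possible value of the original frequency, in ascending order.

Frequencies that alias to 2.72 kHz are k·fs ± 2.72 kHz for integer k ≥ 0.
k=0: 2.72 kHz.
k=1: 7 kHz, 12.44 kHz.
k=2: 16.72 kHz, 22.16 kHz.
k=3: 26.44 kHz, 31.88 kHz.
Within [10.22 kHz, 25.46 kHz]: 12.44 kHz, 16.72 kHz, 22.16 kHz.

12.44 kHz, 16.72 kHz, 22.16 kHz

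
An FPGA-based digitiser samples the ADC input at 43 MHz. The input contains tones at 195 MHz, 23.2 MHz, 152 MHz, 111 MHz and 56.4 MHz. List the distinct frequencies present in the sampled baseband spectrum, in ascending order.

fs/2 = 21.5 MHz.
195 MHz mod fs = 23 MHz.
23 MHz > fs/2 = 21.5 MHz, folds to fs − 23 MHz = 20 MHz.
23.2 MHz > fs/2 = 21.5 MHz, folds to fs − 23.2 MHz = 19.8 MHz.
152 MHz mod fs = 23 MHz.
23 MHz > fs/2 = 21.5 MHz, folds to fs − 23 MHz = 20 MHz.
111 MHz mod fs = 25 MHz.
25 MHz > fs/2 = 21.5 MHz, folds to fs − 25 MHz = 18 MHz.
56.4 MHz mod fs = 13.4 MHz.
13.4 MHz ≤ fs/2 = 21.5 MHz, appears at 13.4 MHz.
Distinct values: {13.4 MHz, 18 MHz, 19.8 MHz, 20 MHz}.

13.4 MHz, 18 MHz, 19.8 MHz, 20 MHz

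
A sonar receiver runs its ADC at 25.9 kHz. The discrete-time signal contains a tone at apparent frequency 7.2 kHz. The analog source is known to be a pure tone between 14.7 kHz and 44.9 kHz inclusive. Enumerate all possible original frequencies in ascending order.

Frequencies that alias to 7.2 kHz are k·fs ± 7.2 kHz for integer k ≥ 0.
k=0: 7.2 kHz.
k=1: 18.7 kHz, 33.1 kHz.
k=2: 44.6 kHz, 59 kHz.
k=3: 70.5 kHz, 84.9 kHz.
Within [14.7 kHz, 44.9 kHz]: 18.7 kHz, 33.1 kHz, 44.6 kHz.

18.7 kHz, 33.1 kHz, 44.6 kHz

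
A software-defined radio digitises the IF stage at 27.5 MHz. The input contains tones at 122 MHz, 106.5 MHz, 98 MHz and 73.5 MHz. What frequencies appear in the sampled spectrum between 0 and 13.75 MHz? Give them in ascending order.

3.5 MHz, 9 MHz, 12 MHz

fs/2 = 13.75 MHz.
122 MHz mod fs = 12 MHz.
12 MHz ≤ fs/2 = 13.75 MHz, appears at 12 MHz.
106.5 MHz mod fs = 24 MHz.
24 MHz > fs/2 = 13.75 MHz, folds to fs − 24 MHz = 3.5 MHz.
98 MHz mod fs = 15.5 MHz.
15.5 MHz > fs/2 = 13.75 MHz, folds to fs − 15.5 MHz = 12 MHz.
73.5 MHz mod fs = 18.5 MHz.
18.5 MHz > fs/2 = 13.75 MHz, folds to fs − 18.5 MHz = 9 MHz.
Distinct values: {3.5 MHz, 9 MHz, 12 MHz}.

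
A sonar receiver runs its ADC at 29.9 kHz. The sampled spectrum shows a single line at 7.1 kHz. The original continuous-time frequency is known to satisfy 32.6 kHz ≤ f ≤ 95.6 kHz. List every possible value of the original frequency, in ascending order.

37 kHz, 52.7 kHz, 66.9 kHz, 82.6 kHz

Frequencies that alias to 7.1 kHz are k·fs ± 7.1 kHz for integer k ≥ 0.
k=0: 7.1 kHz.
k=1: 22.8 kHz, 37 kHz.
k=2: 52.7 kHz, 66.9 kHz.
k=3: 82.6 kHz, 96.8 kHz.
k=4: 112.5 kHz, 126.7 kHz.
Within [32.6 kHz, 95.6 kHz]: 37 kHz, 52.7 kHz, 66.9 kHz, 82.6 kHz.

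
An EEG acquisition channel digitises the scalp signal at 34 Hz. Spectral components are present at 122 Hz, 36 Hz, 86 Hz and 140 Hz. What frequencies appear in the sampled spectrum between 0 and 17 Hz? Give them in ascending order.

fs/2 = 17 Hz.
122 Hz mod fs = 20 Hz.
20 Hz > fs/2 = 17 Hz, folds to fs − 20 Hz = 14 Hz.
36 Hz mod fs = 2 Hz.
2 Hz ≤ fs/2 = 17 Hz, appears at 2 Hz.
86 Hz mod fs = 18 Hz.
18 Hz > fs/2 = 17 Hz, folds to fs − 18 Hz = 16 Hz.
140 Hz mod fs = 4 Hz.
4 Hz ≤ fs/2 = 17 Hz, appears at 4 Hz.
Distinct values: {2 Hz, 4 Hz, 14 Hz, 16 Hz}.

2 Hz, 4 Hz, 14 Hz, 16 Hz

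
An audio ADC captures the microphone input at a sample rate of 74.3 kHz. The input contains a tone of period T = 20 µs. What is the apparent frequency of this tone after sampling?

24.3 kHz

T = 20 µs → f = 1/T = 50 kHz.
50 kHz > fs/2 = 37.15 kHz, folds to fs − 50 kHz = 24.3 kHz.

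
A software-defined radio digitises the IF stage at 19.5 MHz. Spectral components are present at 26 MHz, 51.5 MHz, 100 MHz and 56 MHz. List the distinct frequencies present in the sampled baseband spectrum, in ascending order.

fs/2 = 9.75 MHz.
26 MHz mod fs = 6.5 MHz.
6.5 MHz ≤ fs/2 = 9.75 MHz, appears at 6.5 MHz.
51.5 MHz mod fs = 12.5 MHz.
12.5 MHz > fs/2 = 9.75 MHz, folds to fs − 12.5 MHz = 7 MHz.
100 MHz mod fs = 2.5 MHz.
2.5 MHz ≤ fs/2 = 9.75 MHz, appears at 2.5 MHz.
56 MHz mod fs = 17 MHz.
17 MHz > fs/2 = 9.75 MHz, folds to fs − 17 MHz = 2.5 MHz.
Distinct values: {2.5 MHz, 6.5 MHz, 7 MHz}.

2.5 MHz, 6.5 MHz, 7 MHz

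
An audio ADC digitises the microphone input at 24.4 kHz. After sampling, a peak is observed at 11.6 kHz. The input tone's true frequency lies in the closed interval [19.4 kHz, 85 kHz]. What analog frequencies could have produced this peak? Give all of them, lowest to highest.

36 kHz, 37.2 kHz, 60.4 kHz, 61.6 kHz, 84.8 kHz

Frequencies that alias to 11.6 kHz are k·fs ± 11.6 kHz for integer k ≥ 0.
k=0: 11.6 kHz.
k=1: 12.8 kHz, 36 kHz.
k=2: 37.2 kHz, 60.4 kHz.
k=3: 61.6 kHz, 84.8 kHz.
k=4: 86 kHz, 109.2 kHz.
Within [19.4 kHz, 85 kHz]: 36 kHz, 37.2 kHz, 60.4 kHz, 61.6 kHz, 84.8 kHz.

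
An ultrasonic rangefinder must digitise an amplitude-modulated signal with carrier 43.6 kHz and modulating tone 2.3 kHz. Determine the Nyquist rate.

91.8 kHz

AM sidebands sit at fc ± fm = 41.3 kHz and 45.9 kHz.
Highest-frequency component: 45.9 kHz.
Nyquist rate = 2 × 45.9 kHz = 91.8 kHz.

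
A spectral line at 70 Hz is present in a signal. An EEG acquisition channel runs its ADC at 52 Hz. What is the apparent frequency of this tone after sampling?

70 Hz mod fs = 18 Hz.
18 Hz ≤ fs/2 = 26 Hz, appears at 18 Hz.

18 Hz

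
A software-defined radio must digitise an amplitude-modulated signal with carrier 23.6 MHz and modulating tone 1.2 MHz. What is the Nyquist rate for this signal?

49.6 MHz

AM sidebands sit at fc ± fm = 22.4 MHz and 24.8 MHz.
Highest-frequency component: 24.8 MHz.
Nyquist rate = 2 × 24.8 MHz = 49.6 MHz.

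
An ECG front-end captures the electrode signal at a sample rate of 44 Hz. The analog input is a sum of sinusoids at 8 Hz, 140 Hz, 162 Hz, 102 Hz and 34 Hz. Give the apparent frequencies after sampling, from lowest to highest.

8 Hz, 10 Hz, 14 Hz

fs/2 = 22 Hz.
8 Hz ≤ fs/2 = 22 Hz, passes unchanged.
140 Hz mod fs = 8 Hz.
8 Hz ≤ fs/2 = 22 Hz, appears at 8 Hz.
162 Hz mod fs = 30 Hz.
30 Hz > fs/2 = 22 Hz, folds to fs − 30 Hz = 14 Hz.
102 Hz mod fs = 14 Hz.
14 Hz ≤ fs/2 = 22 Hz, appears at 14 Hz.
34 Hz > fs/2 = 22 Hz, folds to fs − 34 Hz = 10 Hz.
Distinct values: {8 Hz, 10 Hz, 14 Hz}.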